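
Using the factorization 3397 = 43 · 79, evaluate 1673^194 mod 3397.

852

Mod 43: 1673 ≡ 39; by Fermat, exponent reduces to 194 mod 42 = 26; 39^26 ≡ 35 (mod 43).
Mod 79: 1673 ≡ 14; by Fermat, exponent reduces to 194 mod 78 = 38; 14^38 ≡ 62 (mod 79).
Combine by CRT: x ≡ 35 (mod 43), x ≡ 62 (mod 79) ⇒ x ≡ 852 (mod 3397).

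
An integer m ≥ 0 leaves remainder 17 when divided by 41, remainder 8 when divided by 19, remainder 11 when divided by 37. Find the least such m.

The moduli are pairwise coprime; N = 41·19·37 = 28823.
N/41 = 703; 703 ≡ 6 (mod 41); 6·7 ≡ 1, so inverse 7.
N/19 = 1517; 1517 ≡ 16 (mod 19); 16·6 ≡ 1, so inverse 6.
N/37 = 779; 779 ≡ 2 (mod 37); 2·19 ≡ 1, so inverse 19.
m ≡ 17·703·7 + 8·1517·6 + 11·779·19 = 319284.
319284 mod 28823 = 2231.

2231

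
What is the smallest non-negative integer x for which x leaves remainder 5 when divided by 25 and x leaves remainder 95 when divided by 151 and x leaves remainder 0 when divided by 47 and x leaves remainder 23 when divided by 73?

The moduli are pairwise coprime; N = 25·151·47·73 = 12952025.
N/25 = 518081; 518081 ≡ 6 (mod 25); 6·21 ≡ 1, so inverse 21.
N/151 = 85775; 85775 ≡ 7 (mod 151); 7·108 ≡ 1, so inverse 108.
N/47 = 275575; 275575 ≡ 14 (mod 47); 14·37 ≡ 1, so inverse 37.
N/73 = 177425; 177425 ≡ 35 (mod 73); 35·48 ≡ 1, so inverse 48.
x ≡ 5·518081·21 + 95·85775·108 + 0·275575·37 + 23·177425·48 = 1130327205.
1130327205 mod 12952025 = 3501030.

3501030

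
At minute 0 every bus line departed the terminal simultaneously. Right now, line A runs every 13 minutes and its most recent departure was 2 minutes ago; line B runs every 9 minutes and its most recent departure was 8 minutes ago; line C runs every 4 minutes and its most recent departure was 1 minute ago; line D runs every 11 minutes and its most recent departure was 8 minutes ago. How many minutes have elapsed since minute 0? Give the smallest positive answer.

3473

From t ≡ 2 (mod 13) write t = 2 + 13s. Substituting into t ≡ 8 (mod 9) gives 13s ≡ 6 (mod 9), and since 4⁻¹ ≡ 7 (mod 9), s ≡ 6. Hence t ≡ 2 + 13·6 = 80 (mod 117).
From t ≡ 80 (mod 117) write t = 80 + 117s. Substituting into t ≡ 1 (mod 4) gives 117s ≡ 1 (mod 4), and since 1⁻¹ ≡ 1 (mod 4), s ≡ 1. Hence t ≡ 80 + 117·1 = 197 (mod 468).
From t ≡ 197 (mod 468) write t = 197 + 468s. Substituting into t ≡ 8 (mod 11) gives 468s ≡ 9 (mod 11), and since 6⁻¹ ≡ 2 (mod 11), s ≡ 7. Hence t ≡ 197 + 468·7 = 3473 (mod 5148).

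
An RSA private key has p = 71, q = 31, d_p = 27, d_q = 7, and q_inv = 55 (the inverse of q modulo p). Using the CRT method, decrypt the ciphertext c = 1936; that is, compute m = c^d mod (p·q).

m₁ = c^(d_p) mod p: c ≡ 19 (mod 71), and 19^27 mod 71 = 4.
m₂ = c^(d_q) mod q: c ≡ 14 (mod 31), and 14^7 mod 31 = 19.
h = q_inv·(m₁ − m₂) mod p = 55·(4 − 19) mod 71 = 27.
m = m₂ + h·q = 19 + 27·31 = 856.

856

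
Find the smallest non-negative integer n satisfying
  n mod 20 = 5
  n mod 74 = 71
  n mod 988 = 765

gcd(20, 74) = 2 and 2 | (71 − 5), so the pair is consistent; merging gives n ≡ 145 (mod 740), where 740 = lcm(20, 74).
gcd(740, 988) = 4 and 4 | (765 − 145), so the pair is consistent; merging gives n ≡ 89685 (mod 182780), where 182780 = lcm(740, 988).
The solution is unique modulo lcm(20, 74, 988) = 182780.

89685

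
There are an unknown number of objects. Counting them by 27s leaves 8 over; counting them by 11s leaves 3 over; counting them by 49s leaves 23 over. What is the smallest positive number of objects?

The moduli are pairwise coprime; M = 27·11·49 = 14553.
M/27 = 539; 539 ≡ 26 (mod 27); 26·26 ≡ 1, so inverse 26.
M/11 = 1323; 1323 ≡ 3 (mod 11); 3·4 ≡ 1, so inverse 4.
M/49 = 297; 297 ≡ 3 (mod 49); 3·33 ≡ 1, so inverse 33.
N ≡ 8·539·26 + 3·1323·4 + 23·297·33 = 353411.
353411 mod 14553 = 4139.

4139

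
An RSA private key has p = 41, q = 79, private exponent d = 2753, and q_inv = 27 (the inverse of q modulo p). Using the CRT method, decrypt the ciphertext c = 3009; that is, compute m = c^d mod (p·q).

201

d_p = d mod (p−1) = 2753 mod 40 = 33; d_q = d mod (q−1) = 23.
m₁ = c^(d_p) mod p: c ≡ 16 (mod 41), and 16^33 mod 41 = 37.
m₂ = c^(d_q) mod q: c ≡ 7 (mod 79), and 7^23 mod 79 = 43.
h = q_inv·(m₁ − m₂) mod p = 27·(37 − 43) mod 41 = 2.
m = m₂ + h·q = 43 + 2·79 = 201.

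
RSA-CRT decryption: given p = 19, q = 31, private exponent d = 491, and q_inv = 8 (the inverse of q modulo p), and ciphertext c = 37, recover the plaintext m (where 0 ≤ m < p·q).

d_p = d mod (p−1) = 491 mod 18 = 5; d_q = d mod (q−1) = 11.
m₁ = c^(d_p) mod p: c ≡ 18 (mod 19), and 18^5 mod 19 = 18.
m₂ = c^(d_q) mod q: c ≡ 6 (mod 31), and 6^11 mod 31 = 26.
h = q_inv·(m₁ − m₂) mod p = 8·(18 − 26) mod 19 = 12.
m = m₂ + h·q = 26 + 12·31 = 398.

398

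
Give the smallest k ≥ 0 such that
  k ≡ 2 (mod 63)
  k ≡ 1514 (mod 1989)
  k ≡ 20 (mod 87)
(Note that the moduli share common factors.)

gcd(63, 1989) = 9 and 9 | (1514 − 2), so the pair is consistent; merging gives k ≡ 1514 (mod 13923), where 13923 = lcm(63, 1989).
gcd(13923, 87) = 3 and 3 | (20 − 1514), so the pair is consistent; merging gives k ≡ 335666 (mod 403767), where 403767 = lcm(13923, 87).
The solution is unique modulo lcm(63, 1989, 87) = 403767.

335666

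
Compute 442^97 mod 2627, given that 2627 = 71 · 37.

2422

Mod 71: 442 ≡ 16; by Fermat, exponent reduces to 97 mod 70 = 27; 16^27 ≡ 8 (mod 71).
Mod 37: 442 ≡ 35; by Fermat, exponent reduces to 97 mod 36 = 25; 35^25 ≡ 17 (mod 37).
Combine by CRT: x ≡ 8 (mod 71), x ≡ 17 (mod 37) ⇒ x ≡ 2422 (mod 2627).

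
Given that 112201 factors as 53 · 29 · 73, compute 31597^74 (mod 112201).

111907

Mod 53: 31597 ≡ 9; by Fermat, exponent reduces to 74 mod 52 = 22; 9^22 ≡ 24 (mod 53).
Mod 29: 31597 ≡ 16; by Fermat, exponent reduces to 74 mod 28 = 18; 16^18 ≡ 25 (mod 29).
Mod 73: 31597 ≡ 61; by Fermat, exponent reduces to 74 mod 72 = 2; 61^2 ≡ 71 (mod 73).
Combine by CRT: x ≡ 24 (mod 53), x ≡ 25 (mod 29), x ≡ 71 (mod 73) ⇒ x ≡ 111907 (mod 112201).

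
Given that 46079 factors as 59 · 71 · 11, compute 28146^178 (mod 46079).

21675

Mod 59: 28146 ≡ 3; by Fermat, exponent reduces to 178 mod 58 = 4; 3^4 ≡ 22 (mod 59).
Mod 71: 28146 ≡ 30; by Fermat, exponent reduces to 178 mod 70 = 38; 30^38 ≡ 20 (mod 71).
Mod 11: 28146 ≡ 8; by Fermat, exponent reduces to 178 mod 10 = 8; 8^8 ≡ 5 (mod 11).
Combine by CRT: x ≡ 22 (mod 59), x ≡ 20 (mod 71), x ≡ 5 (mod 11) ⇒ x ≡ 21675 (mod 46079).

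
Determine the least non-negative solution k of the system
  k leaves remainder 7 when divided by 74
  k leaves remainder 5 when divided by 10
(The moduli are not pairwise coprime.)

gcd(74, 10) = 2 and 2 | (5 − 7), so the pair is consistent; merging gives k ≡ 155 (mod 370), where 370 = lcm(74, 10).
The solution is unique modulo lcm(74, 10) = 370.

155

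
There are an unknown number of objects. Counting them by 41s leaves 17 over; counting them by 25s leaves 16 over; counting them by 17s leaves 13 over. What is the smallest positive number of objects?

591

The moduli are pairwise coprime; M = 41·25·17 = 17425.
M/41 = 425; 425 ≡ 15 (mod 41); 15·11 ≡ 1, so inverse 11.
M/25 = 697; 697 ≡ 22 (mod 25); 22·8 ≡ 1, so inverse 8.
M/17 = 1025; 1025 ≡ 5 (mod 17); 5·7 ≡ 1, so inverse 7.
N ≡ 17·425·11 + 16·697·8 + 13·1025·7 = 261966.
261966 mod 17425 = 591.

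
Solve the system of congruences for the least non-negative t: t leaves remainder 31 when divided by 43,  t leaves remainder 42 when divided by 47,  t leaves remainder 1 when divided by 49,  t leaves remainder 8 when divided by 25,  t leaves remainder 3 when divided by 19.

The moduli are pairwise coprime; N = 43·47·49·25·19 = 47038775.
N/43 = 1093925; 1093925 ≡ 5 (mod 43); 5·26 ≡ 1, so inverse 26.
N/47 = 1000825; 1000825 ≡ 7 (mod 47); 7·27 ≡ 1, so inverse 27.
N/49 = 959975; 959975 ≡ 16 (mod 49); 16·46 ≡ 1, so inverse 46.
N/25 = 1881551; 1881551 ≡ 1 (mod 25), inverse 1.
N/19 = 2475725; 2475725 ≡ 6 (mod 19); 6·16 ≡ 1, so inverse 16.
t ≡ 31·1093925·26 + 42·1000825·27 + 1·959975·46 + 8·1881551·1 + 3·2475725·16 = 2194685158.
2194685158 mod 47038775 = 30901508.

30901508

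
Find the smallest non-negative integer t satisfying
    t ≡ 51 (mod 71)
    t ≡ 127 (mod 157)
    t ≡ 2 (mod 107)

The moduli are pairwise coprime; N = 71·157·107 = 1192729.
N/71 = 16799; 16799 ≡ 43 (mod 71); 43·38 ≡ 1, so inverse 38.
N/157 = 7597; 7597 ≡ 61 (mod 157); 61·139 ≡ 1, so inverse 139.
N/107 = 11147; 11147 ≡ 19 (mod 107); 19·62 ≡ 1, so inverse 62.
t ≡ 51·16799·38 + 127·7597·139 + 2·11147·62 = 168048531.
168048531 mod 1192729 = 1066471.

1066471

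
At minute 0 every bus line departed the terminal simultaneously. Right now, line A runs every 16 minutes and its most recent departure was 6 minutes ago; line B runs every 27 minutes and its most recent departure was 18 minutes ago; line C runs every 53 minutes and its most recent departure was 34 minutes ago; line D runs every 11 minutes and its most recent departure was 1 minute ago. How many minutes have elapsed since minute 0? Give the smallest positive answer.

109638

The moduli are pairwise coprime; N = 16·27·53·11 = 251856.
N/16 = 15741; 15741 ≡ 13 (mod 16); 13·5 ≡ 1, so inverse 5.
N/27 = 9328; 9328 ≡ 13 (mod 27); 13·25 ≡ 1, so inverse 25.
N/53 = 4752; 4752 ≡ 35 (mod 53); 35·50 ≡ 1, so inverse 50.
N/11 = 22896; 22896 ≡ 5 (mod 11); 5·9 ≡ 1, so inverse 9.
t ≡ 6·15741·5 + 18·9328·25 + 34·4752·50 + 1·22896·9 = 12954294.
12954294 mod 251856 = 109638.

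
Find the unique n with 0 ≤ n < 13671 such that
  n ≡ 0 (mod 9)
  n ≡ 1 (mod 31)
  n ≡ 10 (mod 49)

12897

Combine the congruences pairwise.
From n ≡ 0 (mod 9) write n = 0 + 9t. Substituting into n ≡ 1 (mod 31) gives 9t ≡ 1 (mod 31), and since 9⁻¹ ≡ 7 (mod 31), t ≡ 7. Hence n ≡ 0 + 9·7 = 63 (mod 279).
From n ≡ 63 (mod 279) write n = 63 + 279t. Substituting into n ≡ 10 (mod 49) gives 279t ≡ 45 (mod 49), and since 34⁻¹ ≡ 13 (mod 49), t ≡ 46. Hence n ≡ 63 + 279·46 = 12897 (mod 13671).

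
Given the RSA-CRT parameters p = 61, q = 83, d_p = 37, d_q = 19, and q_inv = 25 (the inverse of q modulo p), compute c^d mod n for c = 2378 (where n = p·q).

1707

m₁ = c^(d_p) mod p: c ≡ 60 (mod 61), and 60^37 mod 61 = 60.
m₂ = c^(d_q) mod q: c ≡ 54 (mod 83), and 54^19 mod 83 = 47.
h = q_inv·(m₁ − m₂) mod p = 25·(60 − 47) mod 61 = 20.
m = m₂ + h·q = 47 + 20·83 = 1707.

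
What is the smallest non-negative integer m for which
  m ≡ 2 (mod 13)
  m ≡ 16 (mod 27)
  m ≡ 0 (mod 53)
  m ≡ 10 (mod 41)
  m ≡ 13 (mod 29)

9754279

Combine the congruences pairwise.
From m ≡ 2 (mod 13) write m = 2 + 13t. Substituting into m ≡ 16 (mod 27) gives 13t ≡ 14 (mod 27), and since 13⁻¹ ≡ 25 (mod 27), t ≡ 26. Hence m ≡ 2 + 13·26 = 340 (mod 351).
From m ≡ 340 (mod 351) write m = 340 + 351t. Substituting into m ≡ 0 (mod 53) gives 351t ≡ 31 (mod 53), and since 33⁻¹ ≡ 45 (mod 53), t ≡ 17. Hence m ≡ 340 + 351·17 = 6307 (mod 18603).
From m ≡ 6307 (mod 18603) write m = 6307 + 18603t. Substituting into m ≡ 10 (mod 41) gives 18603t ≡ 17 (mod 41), and since 30⁻¹ ≡ 26 (mod 41), t ≡ 32. Hence m ≡ 6307 + 18603·32 = 601603 (mod 762723).
From m ≡ 601603 (mod 762723) write m = 601603 + 762723t. Substituting into m ≡ 13 (mod 29) gives 762723t ≡ 15 (mod 29), and since 23⁻¹ ≡ 24 (mod 29), t ≡ 12. Hence m ≡ 601603 + 762723·12 = 9754279 (mod 22118967).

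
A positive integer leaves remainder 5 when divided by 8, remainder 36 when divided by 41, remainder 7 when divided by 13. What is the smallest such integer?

2373

From n ≡ 5 (mod 8) write n = 5 + 8t. Substituting into n ≡ 36 (mod 41) gives 8t ≡ 31 (mod 41), and since 8⁻¹ ≡ 36 (mod 41), t ≡ 9. Hence n ≡ 5 + 8·9 = 77 (mod 328).
From n ≡ 77 (mod 328) write n = 77 + 328t. Substituting into n ≡ 7 (mod 13) gives 328t ≡ 8 (mod 13), and since 3⁻¹ ≡ 9 (mod 13), t ≡ 7. Hence n ≡ 77 + 328·7 = 2373 (mod 4264).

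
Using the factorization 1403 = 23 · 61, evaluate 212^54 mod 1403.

Mod 23: 212 ≡ 5; by Fermat, exponent reduces to 54 mod 22 = 10; 5^10 ≡ 9 (mod 23).
Mod 61: 212 ≡ 29; 29^54 ≡ 60 (mod 61).
Combine by CRT: x ≡ 9 (mod 23), x ≡ 60 (mod 61) ⇒ x ≡ 975 (mod 1403).

975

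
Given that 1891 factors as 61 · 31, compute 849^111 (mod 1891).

680

Mod 61: 849 ≡ 56; by Fermat, exponent reduces to 111 mod 60 = 51; 56^51 ≡ 9 (mod 61).
Mod 31: 849 ≡ 12; by Fermat, exponent reduces to 111 mod 30 = 21; 12^21 ≡ 29 (mod 31).
Combine by CRT: x ≡ 9 (mod 61), x ≡ 29 (mod 31) ⇒ x ≡ 680 (mod 1891).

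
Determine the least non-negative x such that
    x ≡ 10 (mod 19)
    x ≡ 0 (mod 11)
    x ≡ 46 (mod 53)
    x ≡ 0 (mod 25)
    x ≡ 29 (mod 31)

464750

The moduli are pairwise coprime; N = 19·11·53·25·31 = 8584675.
N/19 = 451825; 451825 ≡ 5 (mod 19); 5·4 ≡ 1, so inverse 4.
N/11 = 780425; 780425 ≡ 8 (mod 11); 8·7 ≡ 1, so inverse 7.
N/53 = 161975; 161975 ≡ 7 (mod 53); 7·38 ≡ 1, so inverse 38.
N/25 = 343387; 343387 ≡ 12 (mod 25); 12·23 ≡ 1, so inverse 23.
N/31 = 276925; 276925 ≡ 2 (mod 31); 2·16 ≡ 1, so inverse 16.
x ≡ 10·451825·4 + 0·780425·7 + 46·161975·38 + 0·343387·23 + 29·276925·16 = 429698500.
429698500 mod 8584675 = 464750.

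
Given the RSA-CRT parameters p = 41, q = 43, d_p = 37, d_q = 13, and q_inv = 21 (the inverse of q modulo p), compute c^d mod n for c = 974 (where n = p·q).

679

m₁ = c^(d_p) mod p: c ≡ 31 (mod 41), and 31^37 mod 41 = 23.
m₂ = c^(d_q) mod q: c ≡ 28 (mod 43), and 28^13 mod 43 = 34.
h = q_inv·(m₁ − m₂) mod p = 21·(23 − 34) mod 41 = 15.
m = m₂ + h·q = 34 + 15·43 = 679.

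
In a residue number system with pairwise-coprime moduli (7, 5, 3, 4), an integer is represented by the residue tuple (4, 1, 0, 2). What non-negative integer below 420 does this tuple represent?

The moduli are pairwise coprime; N = 7·5·3·4 = 420.
N/7 = 60; 60 ≡ 4 (mod 7); 4·2 ≡ 1, so inverse 2.
N/5 = 84; 84 ≡ 4 (mod 5); 4·4 ≡ 1, so inverse 4.
N/3 = 140; 140 ≡ 2 (mod 3); 2·2 ≡ 1, so inverse 2.
N/4 = 105; 105 ≡ 1 (mod 4), inverse 1.
x ≡ 4·60·2 + 1·84·4 + 0·140·2 + 2·105·1 = 1026.
1026 mod 420 = 186.

186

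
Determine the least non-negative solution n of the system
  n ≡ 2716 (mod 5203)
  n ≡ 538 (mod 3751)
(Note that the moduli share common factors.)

Combine the congruences pairwise.
gcd(5203, 3751) = 121 and 121 | (538 − 2716), so the pair is consistent; merging gives n ≡ 75558 (mod 161293), where 161293 = lcm(5203, 3751).
The solution is unique modulo lcm(5203, 3751) = 161293.

75558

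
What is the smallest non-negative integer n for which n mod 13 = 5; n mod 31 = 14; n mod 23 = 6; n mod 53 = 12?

From n ≡ 5 (mod 13) write n = 5 + 13t. Substituting into n ≡ 14 (mod 31) gives 13t ≡ 9 (mod 31), and since 13⁻¹ ≡ 12 (mod 31), t ≡ 15. Hence n ≡ 5 + 13·15 = 200 (mod 403).
From n ≡ 200 (mod 403) write n = 200 + 403t. Substituting into n ≡ 6 (mod 23) gives 403t ≡ 13 (mod 23), and since 12⁻¹ ≡ 2 (mod 23), t ≡ 3. Hence n ≡ 200 + 403·3 = 1409 (mod 9269).
From n ≡ 1409 (mod 9269) write n = 1409 + 9269t. Substituting into n ≡ 12 (mod 53) gives 9269t ≡ 34 (mod 53), and since 47⁻¹ ≡ 44 (mod 53), t ≡ 12. Hence n ≡ 1409 + 9269·12 = 112637 (mod 491257).

112637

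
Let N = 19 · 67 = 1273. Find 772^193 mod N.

658

Mod 19: 772 ≡ 12; by Fermat, exponent reduces to 193 mod 18 = 13; 12^13 ≡ 12 (mod 19).
Mod 67: 772 ≡ 35; by Fermat, exponent reduces to 193 mod 66 = 61; 35^61 ≡ 55 (mod 67).
Combine by CRT: x ≡ 12 (mod 19), x ≡ 55 (mod 67) ⇒ x ≡ 658 (mod 1273).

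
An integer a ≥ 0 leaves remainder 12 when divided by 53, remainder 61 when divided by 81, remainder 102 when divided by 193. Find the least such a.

325114

Combine the congruences pairwise.
From a ≡ 12 (mod 53) write a = 12 + 53t. Substituting into a ≡ 61 (mod 81) gives 53t ≡ 49 (mod 81), and since 53⁻¹ ≡ 26 (mod 81), t ≡ 59. Hence a ≡ 12 + 53·59 = 3139 (mod 4293).
From a ≡ 3139 (mod 4293) write a = 3139 + 4293t. Substituting into a ≡ 102 (mod 193) gives 4293t ≡ 51 (mod 193), and since 47⁻¹ ≡ 115 (mod 193), t ≡ 75. Hence a ≡ 3139 + 4293·75 = 325114 (mod 828549).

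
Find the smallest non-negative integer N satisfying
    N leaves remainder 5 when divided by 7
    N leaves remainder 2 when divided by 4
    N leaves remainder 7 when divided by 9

250

The moduli are pairwise coprime; M = 7·4·9 = 252.
M/7 = 36; 36 ≡ 1 (mod 7), inverse 1.
M/4 = 63; 63 ≡ 3 (mod 4); 3·3 ≡ 1, so inverse 3.
M/9 = 28; 28 ≡ 1 (mod 9), inverse 1.
N ≡ 5·36·1 + 2·63·3 + 7·28·1 = 754.
754 mod 252 = 250.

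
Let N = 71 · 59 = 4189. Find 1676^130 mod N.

1678

Mod 71: 1676 ≡ 43; by Fermat, exponent reduces to 130 mod 70 = 60; 43^60 ≡ 45 (mod 71).
Mod 59: 1676 ≡ 24; by Fermat, exponent reduces to 130 mod 58 = 14; 24^14 ≡ 26 (mod 59).
Combine by CRT: x ≡ 45 (mod 71), x ≡ 26 (mod 59) ⇒ x ≡ 1678 (mod 4189).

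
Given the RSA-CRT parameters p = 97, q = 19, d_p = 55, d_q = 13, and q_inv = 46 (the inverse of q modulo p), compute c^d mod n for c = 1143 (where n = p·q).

m₁ = c^(d_p) mod p: c ≡ 76 (mod 97), and 76^55 mod 97 = 10.
m₂ = c^(d_q) mod q: c ≡ 3 (mod 19), and 3^13 mod 19 = 14.
h = q_inv·(m₁ − m₂) mod p = 46·(10 − 14) mod 97 = 10.
m = m₂ + h·q = 14 + 10·19 = 204.

204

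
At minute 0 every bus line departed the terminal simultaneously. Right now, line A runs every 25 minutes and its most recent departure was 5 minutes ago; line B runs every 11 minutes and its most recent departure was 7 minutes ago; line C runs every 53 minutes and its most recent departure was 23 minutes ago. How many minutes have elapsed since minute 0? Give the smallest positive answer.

The moduli are pairwise coprime; N = 25·11·53 = 14575.
N/25 = 583; 583 ≡ 8 (mod 25); 8·22 ≡ 1, so inverse 22.
N/11 = 1325; 1325 ≡ 5 (mod 11); 5·9 ≡ 1, so inverse 9.
N/53 = 275; 275 ≡ 10 (mod 53); 10·16 ≡ 1, so inverse 16.
t ≡ 5·583·22 + 7·1325·9 + 23·275·16 = 248805.
248805 mod 14575 = 1030.

1030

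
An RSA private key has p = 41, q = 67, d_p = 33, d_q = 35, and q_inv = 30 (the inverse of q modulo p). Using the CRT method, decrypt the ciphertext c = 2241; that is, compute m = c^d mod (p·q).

2651

m₁ = c^(d_p) mod p: c ≡ 27 (mod 41), and 27^33 mod 41 = 27.
m₂ = c^(d_q) mod q: c ≡ 30 (mod 67), and 30^35 mod 67 = 38.
h = q_inv·(m₁ − m₂) mod p = 30·(27 − 38) mod 41 = 39.
m = m₂ + h·q = 38 + 39·67 = 2651.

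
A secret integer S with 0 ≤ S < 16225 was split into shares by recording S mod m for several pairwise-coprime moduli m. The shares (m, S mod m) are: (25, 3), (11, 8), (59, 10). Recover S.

1603

The moduli are pairwise coprime; N = 25·11·59 = 16225.
N/25 = 649; 649 ≡ 24 (mod 25); 24·24 ≡ 1, so inverse 24.
N/11 = 1475; 1475 ≡ 1 (mod 11), inverse 1.
N/59 = 275; 275 ≡ 39 (mod 59); 39·56 ≡ 1, so inverse 56.
S ≡ 3·649·24 + 8·1475·1 + 10·275·56 = 212528.
212528 mod 16225 = 1603.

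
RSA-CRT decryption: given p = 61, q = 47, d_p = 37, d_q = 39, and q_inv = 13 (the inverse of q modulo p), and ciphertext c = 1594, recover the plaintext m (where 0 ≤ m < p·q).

m₁ = c^(d_p) mod p: c ≡ 8 (mod 61), and 8^37 mod 61 = 28.
m₂ = c^(d_q) mod q: c ≡ 43 (mod 47), and 43^39 mod 47 = 5.
h = q_inv·(m₁ − m₂) mod p = 13·(28 − 5) mod 61 = 55.
m = m₂ + h·q = 5 + 55·47 = 2590.

2590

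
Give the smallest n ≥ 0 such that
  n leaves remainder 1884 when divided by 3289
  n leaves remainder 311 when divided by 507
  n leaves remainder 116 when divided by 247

156467

Combine the congruences pairwise.
gcd(3289, 507) = 13 and 13 | (311 − 1884), so the pair is consistent; merging gives n ≡ 28196 (mod 128271), where 128271 = lcm(3289, 507).
gcd(128271, 247) = 13 and 13 | (116 − 28196), so the pair is consistent; merging gives n ≡ 156467 (mod 2437149), where 2437149 = lcm(128271, 247).
The solution is unique modulo lcm(3289, 507, 247) = 2437149.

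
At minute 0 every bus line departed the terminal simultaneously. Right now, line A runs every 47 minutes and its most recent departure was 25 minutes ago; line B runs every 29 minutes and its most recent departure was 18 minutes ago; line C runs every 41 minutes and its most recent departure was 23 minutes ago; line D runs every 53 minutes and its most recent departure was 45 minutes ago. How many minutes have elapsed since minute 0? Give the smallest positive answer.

From t ≡ 25 (mod 47) write t = 25 + 47s. Substituting into t ≡ 18 (mod 29) gives 47s ≡ 22 (mod 29), and since 18⁻¹ ≡ 21 (mod 29), s ≡ 27. Hence t ≡ 25 + 47·27 = 1294 (mod 1363).
From t ≡ 1294 (mod 1363) write t = 1294 + 1363s. Substituting into t ≡ 23 (mod 41) gives 1363s ≡ 0 (mod 41), and since 10⁻¹ ≡ 37 (mod 41), s ≡ 0. Hence t ≡ 1294 + 1363·0 = 1294 (mod 55883).
From t ≡ 1294 (mod 55883) write t = 1294 + 55883s. Substituting into t ≡ 45 (mod 53) gives 55883s ≡ 23 (mod 53), and since 21⁻¹ ≡ 48 (mod 53), s ≡ 44. Hence t ≡ 1294 + 55883·44 = 2460146 (mod 2961799).

2460146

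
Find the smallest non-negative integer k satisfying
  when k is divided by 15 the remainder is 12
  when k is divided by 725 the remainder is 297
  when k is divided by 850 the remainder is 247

35097

gcd(15, 725) = 5 and 5 | (297 − 12), so the pair is consistent; merging gives k ≡ 297 (mod 2175), where 2175 = lcm(15, 725).
gcd(2175, 850) = 25 and 25 | (247 − 297), so the pair is consistent; merging gives k ≡ 35097 (mod 73950), where 73950 = lcm(2175, 850).
The solution is unique modulo lcm(15, 725, 850) = 73950.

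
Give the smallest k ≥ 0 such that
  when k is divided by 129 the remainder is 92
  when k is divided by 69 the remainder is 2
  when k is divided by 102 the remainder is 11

gcd(129, 69) = 3 and 3 | (2 − 92), so the pair is consistent; merging gives k ≡ 1382 (mod 2967), where 2967 = lcm(129, 69).
gcd(2967, 102) = 3 and 3 | (11 − 1382), so the pair is consistent; merging gives k ≡ 87425 (mod 100878), where 100878 = lcm(2967, 102).
The solution is unique modulo lcm(129, 69, 102) = 100878.

87425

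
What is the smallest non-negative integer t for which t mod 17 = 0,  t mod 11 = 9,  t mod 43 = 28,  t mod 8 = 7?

From t ≡ 0 (mod 17) write t = 0 + 17s. Substituting into t ≡ 9 (mod 11) gives 17s ≡ 9 (mod 11), and since 6⁻¹ ≡ 2 (mod 11), s ≡ 7. Hence t ≡ 0 + 17·7 = 119 (mod 187).
From t ≡ 119 (mod 187) write t = 119 + 187s. Substituting into t ≡ 28 (mod 43) gives 187s ≡ 38 (mod 43), and since 15⁻¹ ≡ 23 (mod 43), s ≡ 14. Hence t ≡ 119 + 187·14 = 2737 (mod 8041).
From t ≡ 2737 (mod 8041) write t = 2737 + 8041s. Substituting into t ≡ 7 (mod 8) gives 8041s ≡ 6 (mod 8), and since 1⁻¹ ≡ 1 (mod 8), s ≡ 6. Hence t ≡ 2737 + 8041·6 = 50983 (mod 64328).

50983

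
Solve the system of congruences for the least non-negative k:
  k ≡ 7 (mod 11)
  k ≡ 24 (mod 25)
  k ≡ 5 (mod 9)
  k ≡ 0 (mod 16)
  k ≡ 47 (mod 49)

The moduli are pairwise coprime; N = 11·25·9·16·49 = 1940400.
N/11 = 176400; 176400 ≡ 4 (mod 11); 4·3 ≡ 1, so inverse 3.
N/25 = 77616; 77616 ≡ 16 (mod 25); 16·11 ≡ 1, so inverse 11.
N/9 = 215600; 215600 ≡ 5 (mod 9); 5·2 ≡ 1, so inverse 2.
N/16 = 121275; 121275 ≡ 11 (mod 16); 11·3 ≡ 1, so inverse 3.
N/49 = 39600; 39600 ≡ 8 (mod 49); 8·43 ≡ 1, so inverse 43.
k ≡ 7·176400·3 + 24·77616·11 + 5·215600·2 + 0·121275·3 + 47·39600·43 = 106382624.
106382624 mod 1940400 = 1601024.

1601024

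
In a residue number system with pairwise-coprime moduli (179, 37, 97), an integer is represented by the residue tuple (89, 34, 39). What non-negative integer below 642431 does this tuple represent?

The moduli are pairwise coprime; N = 179·37·97 = 642431.
N/179 = 3589; 3589 ≡ 9 (mod 179); 9·20 ≡ 1, so inverse 20.
N/37 = 17363; 17363 ≡ 10 (mod 37); 10·26 ≡ 1, so inverse 26.
N/97 = 6623; 6623 ≡ 27 (mod 97); 27·18 ≡ 1, so inverse 18.
x ≡ 89·3589·20 + 34·17363·26 + 39·6623·18 = 26386658.
26386658 mod 642431 = 46987.

46987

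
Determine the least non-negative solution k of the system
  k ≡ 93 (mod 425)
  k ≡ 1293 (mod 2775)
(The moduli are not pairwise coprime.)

17943

Combine the congruences pairwise.
gcd(425, 2775) = 25 and 25 | (1293 − 93), so the pair is consistent; merging gives k ≡ 17943 (mod 47175), where 47175 = lcm(425, 2775).
The solution is unique modulo lcm(425, 2775) = 47175.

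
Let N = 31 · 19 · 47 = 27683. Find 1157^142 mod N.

Mod 31: 1157 ≡ 10; by Fermat, exponent reduces to 142 mod 30 = 22; 10^22 ≡ 20 (mod 31).
Mod 19: 1157 ≡ 17; by Fermat, exponent reduces to 142 mod 18 = 16; 17^16 ≡ 5 (mod 19).
Mod 47: 1157 ≡ 29; by Fermat, exponent reduces to 142 mod 46 = 4; 29^4 ≡ 25 (mod 47).
Combine by CRT: x ≡ 20 (mod 31), x ≡ 5 (mod 19), x ≡ 25 (mod 47) ⇒ x ≡ 1012 (mod 27683).

1012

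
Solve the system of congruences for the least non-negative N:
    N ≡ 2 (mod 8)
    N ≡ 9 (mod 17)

26

Combine the congruences pairwise.
From N ≡ 2 (mod 8) write N = 2 + 8t. Substituting into N ≡ 9 (mod 17) gives 8t ≡ 7 (mod 17), and since 8⁻¹ ≡ 15 (mod 17), t ≡ 3. Hence N ≡ 2 + 8·3 = 26 (mod 136).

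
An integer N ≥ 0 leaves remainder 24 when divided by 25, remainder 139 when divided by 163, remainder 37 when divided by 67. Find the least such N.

7474

From N ≡ 24 (mod 25) write N = 24 + 25t. Substituting into N ≡ 139 (mod 163) gives 25t ≡ 115 (mod 163), and since 25⁻¹ ≡ 150 (mod 163), t ≡ 135. Hence N ≡ 24 + 25·135 = 3399 (mod 4075).
From N ≡ 3399 (mod 4075) write N = 3399 + 4075t. Substituting into N ≡ 37 (mod 67) gives 4075t ≡ 55 (mod 67), and since 55⁻¹ ≡ 39 (mod 67), t ≡ 1. Hence N ≡ 3399 + 4075·1 = 7474 (mod 273025).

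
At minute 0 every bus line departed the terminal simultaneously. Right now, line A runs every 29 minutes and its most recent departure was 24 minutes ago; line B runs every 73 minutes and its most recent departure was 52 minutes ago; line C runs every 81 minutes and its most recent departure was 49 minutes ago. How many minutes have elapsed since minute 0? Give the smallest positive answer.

80644

From t ≡ 24 (mod 29) write t = 24 + 29s. Substituting into t ≡ 52 (mod 73) gives 29s ≡ 28 (mod 73), and since 29⁻¹ ≡ 68 (mod 73), s ≡ 6. Hence t ≡ 24 + 29·6 = 198 (mod 2117).
From t ≡ 198 (mod 2117) write t = 198 + 2117s. Substituting into t ≡ 49 (mod 81) gives 2117s ≡ 13 (mod 81), and since 11⁻¹ ≡ 59 (mod 81), s ≡ 38. Hence t ≡ 198 + 2117·38 = 80644 (mod 171477).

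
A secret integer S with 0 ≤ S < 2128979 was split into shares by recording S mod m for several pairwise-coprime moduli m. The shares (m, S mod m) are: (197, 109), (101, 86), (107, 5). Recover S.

The moduli are pairwise coprime; N = 197·101·107 = 2128979.
N/197 = 10807; 10807 ≡ 169 (mod 197); 169·7 ≡ 1, so inverse 7.
N/101 = 21079; 21079 ≡ 71 (mod 101); 71·37 ≡ 1, so inverse 37.
N/107 = 19897; 19897 ≡ 102 (mod 107); 102·64 ≡ 1, so inverse 64.
S ≡ 109·10807·7 + 86·21079·37 + 5·19897·64 = 81686159.
81686159 mod 2128979 = 784957.

784957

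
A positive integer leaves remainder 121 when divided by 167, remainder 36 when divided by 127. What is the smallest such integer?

From x ≡ 121 (mod 167) write x = 121 + 167t. Substituting into x ≡ 36 (mod 127) gives 167t ≡ 42 (mod 127), and since 40⁻¹ ≡ 54 (mod 127), t ≡ 109. Hence x ≡ 121 + 167·109 = 18324 (mod 21209).

18324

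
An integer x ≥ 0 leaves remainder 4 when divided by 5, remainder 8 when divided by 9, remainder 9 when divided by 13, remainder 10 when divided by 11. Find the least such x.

The moduli are pairwise coprime; N = 5·9·13·11 = 6435.
N/5 = 1287; 1287 ≡ 2 (mod 5); 2·3 ≡ 1, so inverse 3.
N/9 = 715; 715 ≡ 4 (mod 9); 4·7 ≡ 1, so inverse 7.
N/13 = 495; 495 ≡ 1 (mod 13), inverse 1.
N/11 = 585; 585 ≡ 2 (mod 11); 2·6 ≡ 1, so inverse 6.
x ≡ 4·1287·3 + 8·715·7 + 9·495·1 + 10·585·6 = 95039.
95039 mod 6435 = 4949.

4949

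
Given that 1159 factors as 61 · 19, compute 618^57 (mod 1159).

943

Mod 61: 618 ≡ 8; 8^57 ≡ 28 (mod 61).
Mod 19: 618 ≡ 10; by Fermat, exponent reduces to 57 mod 18 = 3; 10^3 ≡ 12 (mod 19).
Combine by CRT: x ≡ 28 (mod 61), x ≡ 12 (mod 19) ⇒ x ≡ 943 (mod 1159).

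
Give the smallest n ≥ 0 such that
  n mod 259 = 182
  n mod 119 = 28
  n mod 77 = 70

gcd(259, 119) = 7 and 7 | (28 − 182), so the pair is consistent; merging gives n ≡ 1218 (mod 4403), where 4403 = lcm(259, 119).
gcd(4403, 77) = 7 and 7 | (70 − 1218), so the pair is consistent; merging gives n ≡ 27636 (mod 48433), where 48433 = lcm(4403, 77).
The solution is unique modulo lcm(259, 119, 77) = 48433.

27636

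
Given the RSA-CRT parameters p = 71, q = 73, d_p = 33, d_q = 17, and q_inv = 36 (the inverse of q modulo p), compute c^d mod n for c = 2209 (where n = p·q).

m₁ = c^(d_p) mod p: c ≡ 8 (mod 71), and 8^33 mod 71 = 10.
m₂ = c^(d_q) mod q: c ≡ 19 (mod 73), and 19^17 mod 73 = 23.
h = q_inv·(m₁ − m₂) mod p = 36·(10 − 23) mod 71 = 29.
m = m₂ + h·q = 23 + 29·73 = 2140.

2140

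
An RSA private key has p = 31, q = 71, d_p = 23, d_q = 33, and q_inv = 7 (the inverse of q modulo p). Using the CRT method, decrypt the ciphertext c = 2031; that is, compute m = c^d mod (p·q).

1089

m₁ = c^(d_p) mod p: c ≡ 16 (mod 31), and 16^23 mod 31 = 4.
m₂ = c^(d_q) mod q: c ≡ 43 (mod 71), and 43^33 mod 71 = 24.
h = q_inv·(m₁ − m₂) mod p = 7·(4 − 24) mod 31 = 15.
m = m₂ + h·q = 24 + 15·71 = 1089.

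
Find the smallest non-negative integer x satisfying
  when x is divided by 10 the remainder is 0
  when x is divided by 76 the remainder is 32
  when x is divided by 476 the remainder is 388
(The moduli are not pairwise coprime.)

29900

Combine the congruences pairwise.
gcd(10, 76) = 2 and 2 | (32 − 0), so the pair is consistent; merging gives x ≡ 260 (mod 380), where 380 = lcm(10, 76).
gcd(380, 476) = 4 and 4 | (388 − 260), so the pair is consistent; merging gives x ≡ 29900 (mod 45220), where 45220 = lcm(380, 476).
The solution is unique modulo lcm(10, 76, 476) = 45220.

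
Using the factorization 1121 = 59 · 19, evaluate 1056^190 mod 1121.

Mod 59: 1056 ≡ 53; by Fermat, exponent reduces to 190 mod 58 = 16; 53^16 ≡ 16 (mod 59).
Mod 19: 1056 ≡ 11; by Fermat, exponent reduces to 190 mod 18 = 10; 11^10 ≡ 11 (mod 19).
Combine by CRT: x ≡ 16 (mod 59), x ≡ 11 (mod 19) ⇒ x ≡ 429 (mod 1121).

429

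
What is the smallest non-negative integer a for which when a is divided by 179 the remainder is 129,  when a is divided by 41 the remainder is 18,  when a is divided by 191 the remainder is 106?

From a ≡ 129 (mod 179) write a = 129 + 179t. Substituting into a ≡ 18 (mod 41) gives 179t ≡ 12 (mod 41), and since 15⁻¹ ≡ 11 (mod 41), t ≡ 9. Hence a ≡ 129 + 179·9 = 1740 (mod 7339).
From a ≡ 1740 (mod 7339) write a = 1740 + 7339t. Substituting into a ≡ 106 (mod 191) gives 7339t ≡ 85 (mod 191), and since 81⁻¹ ≡ 158 (mod 191), t ≡ 60. Hence a ≡ 1740 + 7339·60 = 442080 (mod 1401749).

442080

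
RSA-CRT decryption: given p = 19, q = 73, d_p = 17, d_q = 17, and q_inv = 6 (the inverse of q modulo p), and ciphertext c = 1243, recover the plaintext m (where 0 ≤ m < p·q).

m₁ = c^(d_p) mod p: c ≡ 8 (mod 19), and 8^17 mod 19 = 12.
m₂ = c^(d_q) mod q: c ≡ 2 (mod 73), and 2^17 mod 73 = 37.
h = q_inv·(m₁ − m₂) mod p = 6·(12 − 37) mod 19 = 2.
m = m₂ + h·q = 37 + 2·73 = 183.

183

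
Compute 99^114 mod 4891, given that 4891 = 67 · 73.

2704

Mod 67: 99 ≡ 32; by Fermat, exponent reduces to 114 mod 66 = 48; 32^48 ≡ 24 (mod 67).
Mod 73: 99 ≡ 26; by Fermat, exponent reduces to 114 mod 72 = 42; 26^42 ≡ 3 (mod 73).
Combine by CRT: x ≡ 24 (mod 67), x ≡ 3 (mod 73) ⇒ x ≡ 2704 (mod 4891).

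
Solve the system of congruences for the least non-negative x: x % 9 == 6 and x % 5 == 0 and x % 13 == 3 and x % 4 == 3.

1095

The moduli are pairwise coprime; N = 9·5·13·4 = 2340.
N/9 = 260; 260 ≡ 8 (mod 9); 8·8 ≡ 1, so inverse 8.
N/5 = 468; 468 ≡ 3 (mod 5); 3·2 ≡ 1, so inverse 2.
N/13 = 180; 180 ≡ 11 (mod 13); 11·6 ≡ 1, so inverse 6.
N/4 = 585; 585 ≡ 1 (mod 4), inverse 1.
x ≡ 6·260·8 + 0·468·2 + 3·180·6 + 3·585·1 = 17475.
17475 mod 2340 = 1095.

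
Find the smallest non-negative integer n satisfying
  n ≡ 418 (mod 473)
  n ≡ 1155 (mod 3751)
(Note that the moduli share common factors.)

31163

Combine the congruences pairwise.
gcd(473, 3751) = 11 and 11 | (1155 − 418), so the pair is consistent; merging gives n ≡ 31163 (mod 161293), where 161293 = lcm(473, 3751).
The solution is unique modulo lcm(473, 3751) = 161293.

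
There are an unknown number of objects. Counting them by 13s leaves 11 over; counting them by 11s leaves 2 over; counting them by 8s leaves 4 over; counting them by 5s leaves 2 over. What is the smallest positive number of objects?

5172

The moduli are pairwise coprime; M = 13·11·8·5 = 5720.
M/13 = 440; 440 ≡ 11 (mod 13); 11·6 ≡ 1, so inverse 6.
M/11 = 520; 520 ≡ 3 (mod 11); 3·4 ≡ 1, so inverse 4.
M/8 = 715; 715 ≡ 3 (mod 8); 3·3 ≡ 1, so inverse 3.
M/5 = 1144; 1144 ≡ 4 (mod 5); 4·4 ≡ 1, so inverse 4.
N ≡ 11·440·6 + 2·520·4 + 4·715·3 + 2·1144·4 = 50932.
50932 mod 5720 = 5172.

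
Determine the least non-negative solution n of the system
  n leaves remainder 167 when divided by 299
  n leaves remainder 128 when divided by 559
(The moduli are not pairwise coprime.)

12426

gcd(299, 559) = 13 and 13 | (128 − 167), so the pair is consistent; merging gives n ≡ 12426 (mod 12857), where 12857 = lcm(299, 559).
The solution is unique modulo lcm(299, 559) = 12857.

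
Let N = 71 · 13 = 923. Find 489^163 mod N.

603

Mod 71: 489 ≡ 63; by Fermat, exponent reduces to 163 mod 70 = 23; 63^23 ≡ 35 (mod 71).
Mod 13: 489 ≡ 8; by Fermat, exponent reduces to 163 mod 12 = 7; 8^7 ≡ 5 (mod 13).
Combine by CRT: x ≡ 35 (mod 71), x ≡ 5 (mod 13) ⇒ x ≡ 603 (mod 923).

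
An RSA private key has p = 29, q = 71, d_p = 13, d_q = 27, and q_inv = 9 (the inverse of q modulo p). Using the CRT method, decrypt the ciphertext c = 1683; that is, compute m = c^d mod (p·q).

320

m₁ = c^(d_p) mod p: c ≡ 1 (mod 29), and 1^13 mod 29 = 1.
m₂ = c^(d_q) mod q: c ≡ 50 (mod 71), and 50^27 mod 71 = 36.
h = q_inv·(m₁ − m₂) mod p = 9·(1 − 36) mod 29 = 4.
m = m₂ + h·q = 36 + 4·71 = 320.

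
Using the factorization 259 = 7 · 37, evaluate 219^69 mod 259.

Mod 7: 219 ≡ 2; by Fermat, exponent reduces to 69 mod 6 = 3; 2^3 ≡ 1 (mod 7).
Mod 37: 219 ≡ 34; by Fermat, exponent reduces to 69 mod 36 = 33; 34^33 ≡ 26 (mod 37).
Combine by CRT: x ≡ 1 (mod 7), x ≡ 26 (mod 37) ⇒ x ≡ 211 (mod 259).

211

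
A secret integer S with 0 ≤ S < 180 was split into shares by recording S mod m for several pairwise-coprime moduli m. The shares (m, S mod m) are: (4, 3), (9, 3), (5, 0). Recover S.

The moduli are pairwise coprime; N = 4·9·5 = 180.
N/4 = 45; 45 ≡ 1 (mod 4), inverse 1.
N/9 = 20; 20 ≡ 2 (mod 9); 2·5 ≡ 1, so inverse 5.
N/5 = 36; 36 ≡ 1 (mod 5), inverse 1.
S ≡ 3·45·1 + 3·20·5 + 0·36·1 = 435.
435 mod 180 = 75.

75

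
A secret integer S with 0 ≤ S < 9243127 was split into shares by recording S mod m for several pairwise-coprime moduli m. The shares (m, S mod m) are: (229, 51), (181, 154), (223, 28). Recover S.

From S ≡ 51 (mod 229) write S = 51 + 229t. Substituting into S ≡ 154 (mod 181) gives 229t ≡ 103 (mod 181), and since 48⁻¹ ≡ 132 (mod 181), t ≡ 21. Hence S ≡ 51 + 229·21 = 4860 (mod 41449).
From S ≡ 4860 (mod 41449) write S = 4860 + 41449t. Substituting into S ≡ 28 (mod 223) gives 41449t ≡ 74 (mod 223), and since 194⁻¹ ≡ 123 (mod 223), t ≡ 182. Hence S ≡ 4860 + 41449·182 = 7548578 (mod 9243127).

7548578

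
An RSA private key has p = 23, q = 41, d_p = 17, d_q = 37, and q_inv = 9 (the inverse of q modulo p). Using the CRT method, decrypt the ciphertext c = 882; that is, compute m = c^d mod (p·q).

m₁ = c^(d_p) mod p: c ≡ 8 (mod 23), and 8^17 mod 23 = 13.
m₂ = c^(d_q) mod q: c ≡ 21 (mod 41), and 21^37 mod 41 = 8.
h = q_inv·(m₁ − m₂) mod p = 9·(13 − 8) mod 23 = 22.
m = m₂ + h·q = 8 + 22·41 = 910.

910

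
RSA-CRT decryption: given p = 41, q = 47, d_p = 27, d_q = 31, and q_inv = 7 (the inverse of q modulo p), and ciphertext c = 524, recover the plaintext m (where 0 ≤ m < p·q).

m₁ = c^(d_p) mod p: c ≡ 32 (mod 41), and 32^27 mod 41 = 9.
m₂ = c^(d_q) mod q: c ≡ 7 (mod 47), and 7^31 mod 47 = 16.
h = q_inv·(m₁ − m₂) mod p = 7·(9 − 16) mod 41 = 33.
m = m₂ + h·q = 16 + 33·47 = 1567.

1567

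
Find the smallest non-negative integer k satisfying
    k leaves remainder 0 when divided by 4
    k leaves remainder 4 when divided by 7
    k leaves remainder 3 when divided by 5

The moduli are pairwise coprime; N = 4·7·5 = 140.
N/4 = 35; 35 ≡ 3 (mod 4); 3·3 ≡ 1, so inverse 3.
N/7 = 20; 20 ≡ 6 (mod 7); 6·6 ≡ 1, so inverse 6.
N/5 = 28; 28 ≡ 3 (mod 5); 3·2 ≡ 1, so inverse 2.
k ≡ 0·35·3 + 4·20·6 + 3·28·2 = 648.
648 mod 140 = 88.

88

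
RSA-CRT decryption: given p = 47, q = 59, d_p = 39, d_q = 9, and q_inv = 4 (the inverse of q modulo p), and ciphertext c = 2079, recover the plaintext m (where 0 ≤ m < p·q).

m₁ = c^(d_p) mod p: c ≡ 11 (mod 47), and 11^39 mod 47 = 44.
m₂ = c^(d_q) mod q: c ≡ 14 (mod 59), and 14^9 mod 59 = 37.
h = q_inv·(m₁ − m₂) mod p = 4·(44 − 37) mod 47 = 28.
m = m₂ + h·q = 37 + 28·59 = 1689.

1689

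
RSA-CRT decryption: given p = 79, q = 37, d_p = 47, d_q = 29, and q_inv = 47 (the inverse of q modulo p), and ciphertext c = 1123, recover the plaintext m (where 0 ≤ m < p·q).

m₁ = c^(d_p) mod p: c ≡ 17 (mod 79), and 17^47 mod 79 = 71.
m₂ = c^(d_q) mod q: c ≡ 13 (mod 37), and 13^29 mod 37 = 22.
h = q_inv·(m₁ − m₂) mod p = 47·(71 − 22) mod 79 = 12.
m = m₂ + h·q = 22 + 12·37 = 466.

466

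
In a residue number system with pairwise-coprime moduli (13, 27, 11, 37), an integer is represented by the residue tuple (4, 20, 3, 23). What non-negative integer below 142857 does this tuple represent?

The moduli are pairwise coprime; N = 13·27·11·37 = 142857.
N/13 = 10989; 10989 ≡ 4 (mod 13); 4·10 ≡ 1, so inverse 10.
N/27 = 5291; 5291 ≡ 26 (mod 27); 26·26 ≡ 1, so inverse 26.
N/11 = 12987; 12987 ≡ 7 (mod 11); 7·8 ≡ 1, so inverse 8.
N/37 = 3861; 3861 ≡ 13 (mod 37); 13·20 ≡ 1, so inverse 20.
x ≡ 4·10989·10 + 20·5291·26 + 3·12987·8 + 23·3861·20 = 5278628.
5278628 mod 142857 = 135776.

135776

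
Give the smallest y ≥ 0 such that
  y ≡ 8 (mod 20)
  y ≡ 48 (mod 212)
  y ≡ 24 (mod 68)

Combine the congruences pairwise.
gcd(20, 212) = 4 and 4 | (48 − 8), so the pair is consistent; merging gives y ≡ 48 (mod 1060), where 1060 = lcm(20, 212).
gcd(1060, 68) = 4 and 4 | (24 − 48), so the pair is consistent; merging gives y ≡ 13828 (mod 18020), where 18020 = lcm(1060, 68).
The solution is unique modulo lcm(20, 212, 68) = 18020.

13828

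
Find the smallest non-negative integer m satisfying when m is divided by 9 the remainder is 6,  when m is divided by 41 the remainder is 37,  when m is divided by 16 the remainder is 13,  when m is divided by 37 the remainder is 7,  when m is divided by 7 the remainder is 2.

The moduli are pairwise coprime; N = 9·41·16·37·7 = 1529136.
N/9 = 169904; 169904 ≡ 2 (mod 9); 2·5 ≡ 1, so inverse 5.
N/41 = 37296; 37296 ≡ 27 (mod 41); 27·38 ≡ 1, so inverse 38.
N/16 = 95571; 95571 ≡ 3 (mod 16); 3·11 ≡ 1, so inverse 11.
N/37 = 41328; 41328 ≡ 36 (mod 37); 36·36 ≡ 1, so inverse 36.
N/7 = 218448; 218448 ≡ 6 (mod 7); 6·6 ≡ 1, so inverse 6.
m ≡ 6·169904·5 + 37·37296·38 + 13·95571·11 + 7·41328·36 + 2·218448·6 = 84237981.
84237981 mod 1529136 = 135501.

135501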